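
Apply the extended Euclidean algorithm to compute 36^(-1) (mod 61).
Extended GCD: 36(-22) + 61(13) = 1. So 36^(-1) ≡ 39 ≡ 39 (mod 61). Verify: 36 × 39 = 1404 ≡ 1 (mod 61)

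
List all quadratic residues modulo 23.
QRs mod 23: {1, 2, 3, 4, 6, 8, 9, 12, 13, 16, 18}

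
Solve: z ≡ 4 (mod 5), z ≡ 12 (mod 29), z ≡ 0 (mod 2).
M = 5 × 29 × 2 = 290. M₁ = 58, y₁ ≡ 2 (mod 5). M₂ = 10, y₂ ≡ 3 (mod 29). M₃ = 145, y₃ ≡ 1 (mod 2). z = 4×58×2 + 12×10×3 + 0×145×1 ≡ 244 (mod 290)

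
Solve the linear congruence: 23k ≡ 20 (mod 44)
20

Since gcd(23, 44) = 1 divides 20, a solution exists.
Multiply both sides by the inverse of 23 mod 44:
  23^(-1) mod 44 = 23
  x ≡ 23 × 20 ≡ 460 ≡ 20 (mod 44)
Verification: 23 × 20 = 460 = 10 × 44 + 20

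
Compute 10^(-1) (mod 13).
10^(-1) ≡ 4 (mod 13). Verification: 10 × 4 = 40 ≡ 1 (mod 13)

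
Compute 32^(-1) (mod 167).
32^(-1) ≡ 47 (mod 167). Verification: 32 × 47 = 1504 ≡ 1 (mod 167)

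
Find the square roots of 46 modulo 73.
The square roots of 46 mod 73 are 22 and 51. Verify: 22² = 484 ≡ 46 (mod 73)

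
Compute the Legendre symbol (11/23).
(11/23) = 11^{11} mod 23 = -1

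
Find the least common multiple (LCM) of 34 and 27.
918

First find GCD(34, 27) using the Euclidean algorithm:
34 = 1 × 27 + 7
27 = 3 × 7 + 6
7 = 1 × 6 + 1
6 = 6 × 1 + 0
GCD(34, 27) = 1

LCM formula: LCM(a, b) = (a × b) / GCD(a, b)
LCM(34, 27) = (34 × 27) / 1
LCM(34, 27) = 918 / 1
LCM(34, 27) = 918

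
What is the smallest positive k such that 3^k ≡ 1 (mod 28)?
Powers of 3 mod 28: 3^1≡3, 3^2≡9, 3^3≡27, 3^4≡25, 3^5≡19, 3^6≡1. Order = 6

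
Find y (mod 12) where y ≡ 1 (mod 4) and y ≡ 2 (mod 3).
M = 4 × 3 = 12. M₁ = 3, y₁ ≡ 3 (mod 4). M₂ = 4, y₂ ≡ 1 (mod 3). y = 1×3×3 + 2×4×1 ≡ 5 (mod 12)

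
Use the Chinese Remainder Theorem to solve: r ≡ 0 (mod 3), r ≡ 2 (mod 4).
M = 3 × 4 = 12. M₁ = 4, y₁ ≡ 1 (mod 3). M₂ = 3, y₂ ≡ 3 (mod 4). r = 0×4×1 + 2×3×3 ≡ 6 (mod 12)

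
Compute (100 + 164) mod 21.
12

(100 + 164) = 264
264 mod 21 = 12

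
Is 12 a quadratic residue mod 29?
By Euler's criterion: 12^{14} ≡ 28 (mod 29). Since this equals -1 (≡ 28), 12 is not a QR.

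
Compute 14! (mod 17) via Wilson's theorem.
(16)! = (14)! × (15) × (16) ≡ -1 (mod 17). So (14)! ≡ -1 × [(16)(15)]^(-1) ≡ 8 (mod 17)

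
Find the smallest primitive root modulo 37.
p - 1 = 36 has prime divisors 2, 3. h is a primitive root mod 37 iff h^(36/q) ≢ 1 (mod 37) for each such q.
h = 2: 2^18 ≡ 36, 2^12 ≡ 26 (mod 37); none is 1, so 2 has order 36 and is a primitive root.
The smallest primitive root mod 37 is g = 2.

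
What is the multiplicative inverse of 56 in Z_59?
56^(-1) ≡ 39 (mod 59). Verification: 56 × 39 = 2184 ≡ 1 (mod 59)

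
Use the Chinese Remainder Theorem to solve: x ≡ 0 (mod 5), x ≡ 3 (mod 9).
M = 5 × 9 = 45. M₁ = 9, y₁ ≡ 4 (mod 5). M₂ = 5, y₂ ≡ 2 (mod 9). x = 0×9×4 + 3×5×2 ≡ 30 (mod 45)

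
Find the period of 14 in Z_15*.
Powers of 14 mod 15: 14^1≡14, 14^2≡1. Order = 2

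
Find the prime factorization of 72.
2^3 × 3^2

Divide by primes starting from smallest:
72 ÷ 2 = 36
36 ÷ 2 = 18
18 ÷ 2 = 9
9 ÷ 3 = 3
3 ÷ 3 = 1

72 = 2^3 × 3^2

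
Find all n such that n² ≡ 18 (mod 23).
The square roots of 18 mod 23 are 8 and 15. Verify: 8² = 64 ≡ 18 (mod 23)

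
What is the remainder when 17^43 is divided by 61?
Using repeated squaring. 43 = 32 + 8 + 2 + 1 (binary 101011). Repeated squaring mod 61: 17^1 ≡ 17; 17^2 ≡ 17² = 289 ≡ 45; 17^4 ≡ 45² = 2025 ≡ 12; 17^8 ≡ 12² = 144 ≡ 22; 17^16 ≡ 22² = 484 ≡ 57; 17^32 ≡ 57² = 3249 ≡ 16. Multiply: 17^43 = 17^32 × 17^8 × 17^2 × 17^1 ≡ 16 × 22 × 45 × 17 (mod 61): 16 × 22 = 352 ≡ 47; 47 × 45 = 2115 ≡ 41; 41 × 17 = 697 ≡ 26. So 17^43 ≡ 26 (mod 61).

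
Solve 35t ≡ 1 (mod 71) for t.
69

Using Extended Euclidean Algorithm:
gcd(35, 71) = 1
Bezout coefficients: 35 × -2 + 71 × 1 = 1
So 35 × -2 ≡ 1 (mod 71)
The inverse is -2 mod 71 = 69
Verification: 35 × 69 = 2415 = 34 × 71 + 1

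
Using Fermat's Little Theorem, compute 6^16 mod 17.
By Fermat's Little Theorem, 6^{16} ≡ 1 (mod 17) since 17 is prime and gcd(6, 17) = 1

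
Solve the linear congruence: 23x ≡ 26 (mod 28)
6

Since gcd(23, 28) = 1 divides 26, a solution exists.
Multiply both sides by the inverse of 23 mod 28:
  23^(-1) mod 28 = 11
  x ≡ 11 × 26 ≡ 286 ≡ 6 (mod 28)
Verification: 23 × 6 = 138 = 4 × 28 + 26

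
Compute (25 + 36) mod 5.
1

(25 + 36) = 61
61 mod 5 = 1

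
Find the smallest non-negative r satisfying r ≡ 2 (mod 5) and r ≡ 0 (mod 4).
M = 5 × 4 = 20. M₁ = 4, y₁ ≡ 4 (mod 5). M₂ = 5, y₂ ≡ 1 (mod 4). r = 2×4×4 + 0×5×1 ≡ 12 (mod 20)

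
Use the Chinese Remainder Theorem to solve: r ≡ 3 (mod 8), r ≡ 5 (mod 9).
M = 8 × 9 = 72. M₁ = 9, y₁ ≡ 1 (mod 8). M₂ = 8, y₂ ≡ 8 (mod 9). r = 3×9×1 + 5×8×8 ≡ 59 (mod 72)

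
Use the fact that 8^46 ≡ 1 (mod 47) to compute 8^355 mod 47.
By Fermat: 8^{46} ≡ 1 (mod 47). 355 ≡ 33 (mod 46). So 8^{355} ≡ 8^{33} ≡ 34 (mod 47)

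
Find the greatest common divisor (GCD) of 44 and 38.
2

Using the Euclidean algorithm:
44 = 1 × 38 + 6
38 = 6 × 6 + 2
6 = 3 × 2 + 0

GCD(44, 38) = 2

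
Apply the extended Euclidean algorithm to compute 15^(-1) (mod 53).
Extended GCD: 15(-7) + 53(2) = 1. So 15^(-1) ≡ 46 ≡ 46 (mod 53). Verify: 15 × 46 = 690 ≡ 1 (mod 53)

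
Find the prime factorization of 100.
2^2 × 5^2

Divide by primes starting from smallest:
100 ÷ 2 = 50
50 ÷ 2 = 25
25 ÷ 5 = 5
5 ÷ 5 = 1

100 = 2^2 × 5^2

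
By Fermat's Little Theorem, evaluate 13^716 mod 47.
By Fermat: 13^{46} ≡ 1 (mod 47). 716 ≡ 26 (mod 46). So 13^{716} ≡ 13^{26} ≡ 12 (mod 47)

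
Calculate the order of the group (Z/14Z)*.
6

Prime factorization: 14 = 2 × 7
Using the formula φ(n) = n × Π(1 - 1/p) for each prime factor p:
φ(14) = 14 × (1 - 1/2) × (1 - 1/7)
φ(14) = 6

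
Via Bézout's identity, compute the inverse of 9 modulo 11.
Extended GCD: 9(5) + 11(-4) = 1. So 9^(-1) ≡ 5 ≡ 5 (mod 11). Verify: 9 × 5 = 45 ≡ 1 (mod 11)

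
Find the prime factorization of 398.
2 × 199

Divide by primes starting from smallest:
398 ÷ 2 = 199
199 ÷ 199 = 1

398 = 2 × 199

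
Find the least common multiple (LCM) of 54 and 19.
1026

First find GCD(54, 19) using the Euclidean algorithm:
54 = 2 × 19 + 16
19 = 1 × 16 + 3
16 = 5 × 3 + 1
3 = 3 × 1 + 0
GCD(54, 19) = 1

LCM formula: LCM(a, b) = (a × b) / GCD(a, b)
LCM(54, 19) = (54 × 19) / 1
LCM(54, 19) = 1026 / 1
LCM(54, 19) = 1026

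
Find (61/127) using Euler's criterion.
(61/127) = 61^{63} mod 127 = 1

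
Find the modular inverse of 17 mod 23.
17^(-1) ≡ 19 (mod 23). Verification: 17 × 19 = 323 ≡ 1 (mod 23)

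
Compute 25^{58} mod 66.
49

Using successive squaring:
Binary expansion of 58: 111010
Powers of 25 mod 66 (each is the square of the previous):
  25^1 ≡ 25 (mod 66)
  25^2 ≡ 25² = 625 ≡ 31 (mod 66)
  25^4 ≡ 31² = 961 ≡ 37 (mod 66)
  25^8 ≡ 37² = 1369 ≡ 49 (mod 66)
  25^16 ≡ 49² = 2401 ≡ 25 (mod 66)
  25^32 ≡ 25² = 625 ≡ 31 (mod 66)
58 = 32 + 16 + 8 + 2, so 25^58 = 25^32 × 25^16 × 25^8 × 25^2 ≡ 31 × 25 × 49 × 31 (mod 66)
Multiplying step by step:
  31 × 25 = 775 ≡ 49 (mod 66)
  49 × 49 = 2401 ≡ 25 (mod 66)
  25 × 31 = 775 ≡ 49 (mod 66)
Result: 25^58 ≡ 49 (mod 66)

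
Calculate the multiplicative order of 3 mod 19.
Powers of 3 mod 19: 3^1≡3, 3^2≡9, 3^3≡8, 3^4≡5, 3^5≡15, 3^6≡7, 3^7≡2, 3^8≡6, 3^9≡18, 3^10≡16, 3^11≡10, 3^12≡11, 3^13≡14, 3^14≡4, 3^15≡12, 3^16≡17, 3^17≡13, 3^18≡1. Order = 18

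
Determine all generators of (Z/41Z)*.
Primitive roots mod 41: {6, 7, 11, 12, 13, 15, 17, 19, 22, 24, 26, 28, 29, 30, 34, 35}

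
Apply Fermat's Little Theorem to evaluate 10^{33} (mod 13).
12

By Fermat's Little Theorem, a^(p-1) ≡ 1 (mod p) for prime p and gcd(a, p) = 1
Here p = 13, so 10^12 ≡ 1 (mod 13)
We can reduce the exponent: 33 mod 12 = 9
So 10^33 ≡ 10^9 (mod 13)
Computing: 10^9 mod 13 = 12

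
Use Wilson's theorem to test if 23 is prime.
(22)! mod 23 = 22. Since 22 ≡ -1 (mod 23), 23 is prime.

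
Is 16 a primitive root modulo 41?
No

To verify, check if 16^(40/q) ≢ 1 (mod 41) for each prime divisor q of 40
Divisors of 40 = 40: [1, 2, 4, 5, 8, 10, 20, 40]
  16^(40/2) = 16^20 ≡ 1 (mod 41)
  16^(40/5) = 16^8 ≡ 37 (mod 41)
Conclusion: 16 is not a primitive root modulo 41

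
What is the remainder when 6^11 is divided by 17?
Using repeated squaring. 11 = 8 + 2 + 1 (binary 1011). Repeated squaring mod 17: 6^1 ≡ 6; 6^2 ≡ 6² = 36 ≡ 2; 6^4 ≡ 2² = 4 ≡ 4; 6^8 ≡ 4² = 16 ≡ 16. Multiply: 6^11 = 6^8 × 6^2 × 6^1 ≡ 16 × 2 × 6 (mod 17): 16 × 2 = 32 ≡ 15; 15 × 6 = 90 ≡ 5. So 6^11 ≡ 5 (mod 17).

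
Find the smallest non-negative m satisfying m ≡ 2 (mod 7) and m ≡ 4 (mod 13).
M = 7 × 13 = 91. M₁ = 13, y₁ ≡ 6 (mod 7). M₂ = 7, y₂ ≡ 2 (mod 13). m = 2×13×6 + 4×7×2 ≡ 30 (mod 91)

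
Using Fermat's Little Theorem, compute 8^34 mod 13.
By Fermat: 8^{12} ≡ 1 (mod 13). 34 = 2×12 + 10. So 8^{34} ≡ 8^{10} ≡ 12 (mod 13)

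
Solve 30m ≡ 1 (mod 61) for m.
30^(-1) ≡ 59 (mod 61). Verification: 30 × 59 = 1770 ≡ 1 (mod 61)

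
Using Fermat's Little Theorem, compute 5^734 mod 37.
By Fermat: 5^{36} ≡ 1 (mod 37). 734 ≡ 14 (mod 36). So 5^{734} ≡ 5^{14} ≡ 28 (mod 37)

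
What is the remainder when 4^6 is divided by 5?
6 = 4 + 2 (binary 110). Repeated squaring mod 5: 4^1 ≡ 4; 4^2 ≡ 4² = 16 ≡ 1; 4^4 ≡ 1² = 1 ≡ 1. Multiply: 4^6 = 4^4 × 4^2 ≡ 1 × 1 (mod 5): 1 × 1 = 1 ≡ 1. So 4^6 ≡ 1 (mod 5).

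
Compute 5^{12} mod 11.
3

Using successive squaring:
Binary expansion of 12: 1100
Powers of 5 mod 11 (each is the square of the previous):
  5^1 ≡ 5 (mod 11)
  5^2 ≡ 5² = 25 ≡ 3 (mod 11)
  5^4 ≡ 3² = 9 ≡ 9 (mod 11)
  5^8 ≡ 9² = 81 ≡ 4 (mod 11)
12 = 8 + 4, so 5^12 = 5^8 × 5^4 ≡ 4 × 9 (mod 11)
Multiplying step by step:
  4 × 9 = 36 ≡ 3 (mod 11)
Result: 5^12 ≡ 3 (mod 11)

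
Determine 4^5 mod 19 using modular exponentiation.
5 = 4 + 1 (binary 101). Repeated squaring mod 19: 4^1 ≡ 4; 4^2 ≡ 4² = 16 ≡ 16; 4^4 ≡ 16² = 256 ≡ 9. Multiply: 4^5 = 4^4 × 4^1 ≡ 9 × 4 (mod 19): 9 × 4 = 36 ≡ 17. So 4^5 ≡ 17 (mod 19).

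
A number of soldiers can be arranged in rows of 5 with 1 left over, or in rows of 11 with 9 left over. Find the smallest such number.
M = 5 × 11 = 55. M₁ = 11, y₁ ≡ 1 (mod 5). M₂ = 5, y₂ ≡ 9 (mod 11). z = 1×11×1 + 9×5×9 ≡ 31 (mod 55). The smallest positive such number is 31.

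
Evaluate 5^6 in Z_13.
6 = 4 + 2 (binary 110). Repeated squaring mod 13: 5^1 ≡ 5; 5^2 ≡ 5² = 25 ≡ 12; 5^4 ≡ 12² = 144 ≡ 1. Multiply: 5^6 = 5^4 × 5^2 ≡ 1 × 12 (mod 13): 1 × 12 = 12 ≡ 12. So 5^6 ≡ 12 (mod 13).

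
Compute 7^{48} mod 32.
1

Using successive squaring:
Binary expansion of 48: 110000
Powers of 7 mod 32 (each is the square of the previous):
  7^1 ≡ 7 (mod 32)
  7^2 ≡ 7² = 49 ≡ 17 (mod 32)
  7^4 ≡ 17² = 289 ≡ 1 (mod 32)
  7^8 ≡ 1² = 1 ≡ 1 (mod 32)
  7^16 ≡ 1² = 1 ≡ 1 (mod 32)
  7^32 ≡ 1² = 1 ≡ 1 (mod 32)
48 = 32 + 16, so 7^48 = 7^32 × 7^16 ≡ 1 × 1 (mod 32)
Multiplying step by step:
  1 × 1 = 1 ≡ 1 (mod 32)
Result: 7^48 ≡ 1 (mod 32)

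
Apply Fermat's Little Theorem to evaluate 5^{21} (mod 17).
14

By Fermat's Little Theorem, a^(p-1) ≡ 1 (mod p) for prime p and gcd(a, p) = 1
Here p = 17, so 5^16 ≡ 1 (mod 17)
We can reduce the exponent: 21 mod 16 = 5
So 5^21 ≡ 5^5 (mod 17)
Computing: 5^5 mod 17 = 14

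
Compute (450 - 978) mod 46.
24

(450 - 978) = -528
-528 mod 46 = 24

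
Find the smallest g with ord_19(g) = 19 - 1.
p - 1 = 18 has prime divisors 2, 3. h is a primitive root mod 19 iff h^(18/q) ≢ 1 (mod 19) for each such q.
h = 2: 2^9 ≡ 18, 2^6 ≡ 7 (mod 19); none is 1, so 2 has order 18 and is a primitive root.
The smallest primitive root mod 19 is g = 2.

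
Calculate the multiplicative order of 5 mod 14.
Powers of 5 mod 14: 5^1≡5, 5^2≡11, 5^3≡13, 5^4≡9, 5^5≡3, 5^6≡1. Order = 6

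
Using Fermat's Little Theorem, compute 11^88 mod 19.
By Fermat: 11^{18} ≡ 1 (mod 19). 88 = 4×18 + 16. So 11^{88} ≡ 11^{16} ≡ 11 (mod 19)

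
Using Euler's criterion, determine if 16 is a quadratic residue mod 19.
By Euler's criterion: 16^{9} ≡ 1 (mod 19). Since this equals 1, 16 is a QR.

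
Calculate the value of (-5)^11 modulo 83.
Using repeated squaring. (-5) ≡ 78 (mod 83). 11 = 8 + 2 + 1 (binary 1011). Repeated squaring mod 83: 78^1 ≡ 78; 78^2 ≡ 78² = 6084 ≡ 25; 78^4 ≡ 25² = 625 ≡ 44; 78^8 ≡ 44² = 1936 ≡ 27. Multiply: (-5)^11 ≡ 78^8 × 78^2 × 78^1 ≡ 27 × 25 × 78 (mod 83): 27 × 25 = 675 ≡ 11; 11 × 78 = 858 ≡ 28. So (-5)^11 ≡ 28 (mod 83).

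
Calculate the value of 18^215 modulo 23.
Using Fermat: 18^{22} ≡ 1 (mod 23). 215 ≡ 17 (mod 22). So 18^{215} ≡ 18^{17} ≡ 8 (mod 23)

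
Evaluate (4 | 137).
(4/137) = 4^{68} mod 137 = 1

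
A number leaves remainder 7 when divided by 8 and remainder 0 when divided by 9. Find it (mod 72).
M = 8 × 9 = 72. M₁ = 9, y₁ ≡ 1 (mod 8). M₂ = 8, y₂ ≡ 8 (mod 9). y = 7×9×1 + 0×8×8 ≡ 63 (mod 72)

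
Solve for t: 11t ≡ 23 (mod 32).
5

Since gcd(11, 32) = 1 divides 23, a solution exists.
Multiply both sides by the inverse of 11 mod 32:
  11^(-1) mod 32 = 3
  x ≡ 3 × 23 ≡ 69 ≡ 5 (mod 32)
Verification: 11 × 5 = 55 = 1 × 32 + 23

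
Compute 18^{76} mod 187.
103

Using successive squaring:
Binary expansion of 76: 1001100
Powers of 18 mod 187 (each is the square of the previous):
  18^1 ≡ 18 (mod 187)
  18^2 ≡ 18² = 324 ≡ 137 (mod 187)
  18^4 ≡ 137² = 18769 ≡ 69 (mod 187)
  18^8 ≡ 69² = 4761 ≡ 86 (mod 187)
  18^16 ≡ 86² = 7396 ≡ 103 (mod 187)
  18^32 ≡ 103² = 10609 ≡ 137 (mod 187)
  18^64 ≡ 137² = 18769 ≡ 69 (mod 187)
76 = 64 + 8 + 4, so 18^76 = 18^64 × 18^8 × 18^4 ≡ 69 × 86 × 69 (mod 187)
Multiplying step by step:
  69 × 86 = 5934 ≡ 137 (mod 187)
  137 × 69 = 9453 ≡ 103 (mod 187)
Result: 18^76 ≡ 103 (mod 187)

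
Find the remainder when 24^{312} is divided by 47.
By Fermat: 24^{46} ≡ 1 (mod 47). 312 = 6×46 + 36. So 24^{312} ≡ 24^{36} ≡ 37 (mod 47)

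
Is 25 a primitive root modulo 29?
No

To verify, check if 25^(28/q) ≢ 1 (mod 29) for each prime divisor q of 28
Divisors of 28 = 28: [1, 2, 4, 7, 14, 28]
  25^(28/2) = 25^14 ≡ 1 (mod 29)
  25^(28/7) = 25^4 ≡ 24 (mod 29)
Conclusion: 25 is not a primitive root modulo 29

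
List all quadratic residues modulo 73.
QRs mod 73: {1, 2, 3, 4, 6, 8, 9, 12, 16, 18, 19, 23, 24, 25, 27, 32, 35, 36, 37, 38, 41, 46, 48, 49, 50, 54, 55, 57, 61, 64, 65, 67, 69, 70, 71, 72}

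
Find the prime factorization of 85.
5 × 17

Divide by primes starting from smallest:
85 ÷ 5 = 17
17 ÷ 17 = 1

85 = 5 × 17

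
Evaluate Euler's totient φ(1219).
1144

Prime factorization: 1219 = 23 × 53
Using the formula φ(n) = n × Π(1 - 1/p) for each prime factor p:
φ(1219) = 1219 × (1 - 1/23) × (1 - 1/53)
φ(1219) = 1144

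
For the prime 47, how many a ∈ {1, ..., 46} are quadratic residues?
For prime 47, there are (p-1)/2 = (47-1)/2 = 23 quadratic residues (excluding 0).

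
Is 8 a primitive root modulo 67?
No

To verify, check if 8^(66/q) ≢ 1 (mod 67) for each prime divisor q of 66
Divisors of 66 = 66: [1, 2, 3, 6, 11, 22, 33, 66]
  8^(66/11) = 8^6 ≡ 40 (mod 67)
  8^(66/2) = 8^33 ≡ 66 (mod 67)
  8^(66/3) = 8^22 ≡ 1 (mod 67)
Conclusion: 8 is not a primitive root modulo 67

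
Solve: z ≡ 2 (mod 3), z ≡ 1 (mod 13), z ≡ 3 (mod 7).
M = 3 × 13 × 7 = 273. M₁ = 91, y₁ ≡ 1 (mod 3). M₂ = 21, y₂ ≡ 5 (mod 13). M₃ = 39, y₃ ≡ 2 (mod 7). z = 2×91×1 + 1×21×5 + 3×39×2 ≡ 248 (mod 273)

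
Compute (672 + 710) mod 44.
18

(672 + 710) = 1382
1382 mod 44 = 18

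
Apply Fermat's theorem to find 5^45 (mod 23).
By Fermat: 5^{22} ≡ 1 (mod 23). 45 = 2×22 + 1. So 5^{45} ≡ 5^{1} ≡ 5 (mod 23)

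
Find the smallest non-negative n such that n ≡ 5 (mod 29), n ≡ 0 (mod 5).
5

Using the Chinese Remainder Theorem:
M = product of moduli = 145
For equation 1: M_1 = 5, 5 ≡ 5 (mod 29), inverse of 5 mod 29 is 6 (check: 5 × 6 = 30 ≡ 1 (mod 29))
For equation 2: M_2 = 29, 29 ≡ 4 (mod 5), inverse of 29 mod 5 is 4 (check: 4 × 4 = 16 ≡ 1 (mod 5))
Combine: n ≡ Σ r_i×M_i×(M_i⁻¹ mod m_i) = 5×5×6 + 0×29×4 = 150 + 0 = 150
150 mod 145 = 5
n ≡ 5 (mod 145)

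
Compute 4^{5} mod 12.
4

Using successive squaring:
Binary expansion of 5: 101
Powers of 4 mod 12 (each is the square of the previous):
  4^1 ≡ 4 (mod 12)
  4^2 ≡ 4² = 16 ≡ 4 (mod 12)
  4^4 ≡ 4² = 16 ≡ 4 (mod 12)
5 = 4 + 1, so 4^5 = 4^4 × 4^1 ≡ 4 × 4 (mod 12)
Multiplying step by step:
  4 × 4 = 16 ≡ 4 (mod 12)
Result: 4^5 ≡ 4 (mod 12)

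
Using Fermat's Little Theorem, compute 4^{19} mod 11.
3

By Fermat's Little Theorem, a^(p-1) ≡ 1 (mod p) for prime p and gcd(a, p) = 1
Here p = 11, so 4^10 ≡ 1 (mod 11)
We can reduce the exponent: 19 mod 10 = 9
So 4^19 ≡ 4^9 (mod 11)
Computing: 4^9 mod 11 = 3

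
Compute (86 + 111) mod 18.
17

(86 + 111) = 197
197 mod 18 = 17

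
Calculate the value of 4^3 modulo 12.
3 = 2 + 1 (binary 11). Repeated squaring mod 12: 4^1 ≡ 4; 4^2 ≡ 4² = 16 ≡ 4. Multiply: 4^3 = 4^2 × 4^1 ≡ 4 × 4 (mod 12): 4 × 4 = 16 ≡ 4. So 4^3 ≡ 4 (mod 12).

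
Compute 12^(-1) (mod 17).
12^(-1) ≡ 10 (mod 17). Verification: 12 × 10 = 120 ≡ 1 (mod 17)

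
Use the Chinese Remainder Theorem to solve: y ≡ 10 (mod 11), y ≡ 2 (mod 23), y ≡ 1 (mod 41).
9800

Using the Chinese Remainder Theorem:
M = product of moduli = 10373
For equation 1: M_1 = 943, 943 ≡ 8 (mod 11), inverse of 943 mod 11 is 7 (check: 8 × 7 = 56 ≡ 1 (mod 11))
For equation 2: M_2 = 451, 451 ≡ 14 (mod 23), inverse of 451 mod 23 is 5 (check: 14 × 5 = 70 ≡ 1 (mod 23))
For equation 3: M_3 = 253, 253 ≡ 7 (mod 41), inverse of 253 mod 41 is 6 (check: 7 × 6 = 42 ≡ 1 (mod 41))
Combine: y ≡ Σ r_i×M_i×(M_i⁻¹ mod m_i) = 10×943×7 + 2×451×5 + 1×253×6 = 66010 + 4510 + 1518 = 72038
72038 mod 10373 = 9800
y ≡ 9800 (mod 10373)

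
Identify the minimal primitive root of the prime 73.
p - 1 = 72 has prime divisors 2, 3. h is a primitive root mod 73 iff h^(72/q) ≢ 1 (mod 73) for each such q.
h = 2: 2^36 ≡ 1, 2^24 ≡ 64 (mod 73); 2^36 ≡ 1, so not a primitive root.
h = 3: 3^36 ≡ 1, 3^24 ≡ 1 (mod 73); 3^36 ≡ 1, so not a primitive root.
h = 4: 4^36 ≡ 1, 4^24 ≡ 8 (mod 73); 4^36 ≡ 1, so not a primitive root.
h = 5: 5^36 ≡ 72, 5^24 ≡ 8 (mod 73); none is 1, so 5 has order 72 and is a primitive root.
The smallest primitive root mod 73 is g = 5.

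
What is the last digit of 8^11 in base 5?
Using Fermat: 8^{4} ≡ 1 (mod 5). 11 ≡ 3 (mod 4). So 8^{11} ≡ 8^{3} ≡ 2 (mod 5)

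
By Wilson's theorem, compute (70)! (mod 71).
By Wilson's theorem, (70)! ≡ -1 ≡ 70 (mod 71)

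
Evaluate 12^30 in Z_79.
Using repeated squaring. 30 = 16 + 8 + 4 + 2 (binary 11110). Repeated squaring mod 79: 12^1 ≡ 12; 12^2 ≡ 12² = 144 ≡ 65; 12^4 ≡ 65² = 4225 ≡ 38; 12^8 ≡ 38² = 1444 ≡ 22; 12^16 ≡ 22² = 484 ≡ 10. Multiply: 12^30 = 12^16 × 12^8 × 12^4 × 12^2 ≡ 10 × 22 × 38 × 65 (mod 79): 10 × 22 = 220 ≡ 62; 62 × 38 = 2356 ≡ 65; 65 × 65 = 4225 ≡ 38. So 12^30 ≡ 38 (mod 79).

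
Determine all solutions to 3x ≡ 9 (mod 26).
3

Since gcd(3, 26) = 1 divides 9, a solution exists.
Multiply both sides by the inverse of 3 mod 26:
  3^(-1) mod 26 = 9
  x ≡ 9 × 9 ≡ 81 ≡ 3 (mod 26)
Verification: 3 × 3 = 9 = 0 × 26 + 9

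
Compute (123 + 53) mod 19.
5

(123 + 53) = 176
176 mod 19 = 5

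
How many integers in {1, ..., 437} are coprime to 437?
396

Prime factorization: 437 = 19 × 23
Using the formula φ(n) = n × Π(1 - 1/p) for each prime factor p:
φ(437) = 437 × (1 - 1/19) × (1 - 1/23)
φ(437) = 396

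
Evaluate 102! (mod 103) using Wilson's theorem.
By Wilson's theorem, (102)! ≡ -1 ≡ 102 (mod 103)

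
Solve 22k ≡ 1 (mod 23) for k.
22

Using Extended Euclidean Algorithm:
gcd(22, 23) = 1
Bezout coefficients: 22 × -1 + 23 × 1 = 1
So 22 × -1 ≡ 1 (mod 23)
The inverse is -1 mod 23 = 22
Verification: 22 × 22 = 484 = 21 × 23 + 1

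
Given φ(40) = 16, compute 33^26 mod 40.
By Euler: 33^{16} ≡ 1 (mod 40) since gcd(33, 40) = 1. 26 = 1×16 + 10. So 33^{26} ≡ 33^{10} ≡ 9 (mod 40)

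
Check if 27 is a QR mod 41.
By Euler's criterion: 27^{20} ≡ 40 (mod 41). Since this equals -1 (≡ 40), 27 is not a QR.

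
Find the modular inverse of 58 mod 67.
58^(-1) ≡ 52 (mod 67). Verification: 58 × 52 = 3016 ≡ 1 (mod 67)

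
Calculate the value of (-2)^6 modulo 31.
(-2) ≡ 29 (mod 31). 6 = 4 + 2 (binary 110). Repeated squaring mod 31: 29^1 ≡ 29; 29^2 ≡ 29² = 841 ≡ 4; 29^4 ≡ 4² = 16 ≡ 16. Multiply: (-2)^6 ≡ 29^4 × 29^2 ≡ 16 × 4 (mod 31): 16 × 4 = 64 ≡ 2. So (-2)^6 ≡ 2 (mod 31).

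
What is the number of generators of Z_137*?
Number of primitive roots mod 137 = φ(136) = 64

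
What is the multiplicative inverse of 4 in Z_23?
6

Using Extended Euclidean Algorithm:
gcd(4, 23) = 1
Bezout coefficients: 4 × 6 + 23 × -1 = 1
So 4 × 6 ≡ 1 (mod 23)
The inverse is 6 mod 23 = 6
Verification: 4 × 6 = 24 = 1 × 23 + 1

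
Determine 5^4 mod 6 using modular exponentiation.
4 = 4 (binary 100). Repeated squaring mod 6: 5^1 ≡ 5; 5^2 ≡ 5² = 25 ≡ 1; 5^4 ≡ 1² = 1 ≡ 1. So 5^4 ≡ 1 (mod 6).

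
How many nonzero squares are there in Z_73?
For prime 73, there are (p-1)/2 = (73-1)/2 = 36 quadratic residues (excluding 0).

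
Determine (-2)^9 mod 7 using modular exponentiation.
(-2) ≡ 5 (mod 7). 9 = 8 + 1 (binary 1001). Repeated squaring mod 7: 5^1 ≡ 5; 5^2 ≡ 5² = 25 ≡ 4; 5^4 ≡ 4² = 16 ≡ 2; 5^8 ≡ 2² = 4 ≡ 4. Multiply: (-2)^9 ≡ 5^8 × 5^1 ≡ 4 × 5 (mod 7): 4 × 5 = 20 ≡ 6. So (-2)^9 ≡ 6 (mod 7).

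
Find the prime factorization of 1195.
5 × 239

Divide by primes starting from smallest:
1195 ÷ 5 = 239
239 ÷ 239 = 1

1195 = 5 × 239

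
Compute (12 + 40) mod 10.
2

(12 + 40) = 52
52 mod 10 = 2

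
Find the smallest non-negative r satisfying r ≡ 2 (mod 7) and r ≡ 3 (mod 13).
M = 7 × 13 = 91. M₁ = 13, y₁ ≡ 6 (mod 7). M₂ = 7, y₂ ≡ 2 (mod 13). r = 2×13×6 + 3×7×2 ≡ 16 (mod 91)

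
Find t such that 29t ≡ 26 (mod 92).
58

Since gcd(29, 92) = 1 divides 26, a solution exists.
Multiply both sides by the inverse of 29 mod 92:
  29^(-1) mod 92 = 73
  x ≡ 73 × 26 ≡ 1898 ≡ 58 (mod 92)
Verification: 29 × 58 = 1682 = 18 × 92 + 26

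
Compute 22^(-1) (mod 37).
22^(-1) ≡ 32 (mod 37). Verification: 22 × 32 = 704 ≡ 1 (mod 37)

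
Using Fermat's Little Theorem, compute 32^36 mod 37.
By Fermat's Little Theorem, 32^{36} ≡ 1 (mod 37) since 37 is prime and gcd(32, 37) = 1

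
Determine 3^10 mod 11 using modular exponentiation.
10 = 8 + 2 (binary 1010). Repeated squaring mod 11: 3^1 ≡ 3; 3^2 ≡ 3² = 9 ≡ 9; 3^4 ≡ 9² = 81 ≡ 4; 3^8 ≡ 4² = 16 ≡ 5. Multiply: 3^10 = 3^8 × 3^2 ≡ 5 × 9 (mod 11): 5 × 9 = 45 ≡ 1. So 3^10 ≡ 1 (mod 11).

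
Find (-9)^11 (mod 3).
Using repeated squaring. (-9) ≡ 0 (mod 3). 11 = 8 + 2 + 1 (binary 1011). Repeated squaring mod 3: 0^1 ≡ 0; 0^2 ≡ 0² = 0 ≡ 0; 0^4 ≡ 0² = 0 ≡ 0; 0^8 ≡ 0² = 0 ≡ 0. Multiply: (-9)^11 ≡ 0^8 × 0^2 × 0^1 ≡ 0 × 0 × 0 (mod 3): 0 × 0 = 0 ≡ 0; 0 × 0 = 0 ≡ 0. So (-9)^11 ≡ 0 (mod 3).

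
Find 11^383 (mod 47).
Using Fermat: 11^{46} ≡ 1 (mod 47). 383 ≡ 15 (mod 46). So 11^{383} ≡ 11^{15} ≡ 43 (mod 47)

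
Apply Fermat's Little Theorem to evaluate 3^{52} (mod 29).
24

By Fermat's Little Theorem, a^(p-1) ≡ 1 (mod p) for prime p and gcd(a, p) = 1
Here p = 29, so 3^28 ≡ 1 (mod 29)
We can reduce the exponent: 52 mod 28 = 24
So 3^52 ≡ 3^24 (mod 29)
Computing: 3^24 mod 29 = 24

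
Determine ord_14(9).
Powers of 9 mod 14: 9^1≡9, 9^2≡11, 9^3≡1. Order = 3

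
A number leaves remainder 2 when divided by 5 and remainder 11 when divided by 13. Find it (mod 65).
M = 5 × 13 = 65. M₁ = 13, y₁ ≡ 2 (mod 5). M₂ = 5, y₂ ≡ 8 (mod 13). k = 2×13×2 + 11×5×8 ≡ 37 (mod 65)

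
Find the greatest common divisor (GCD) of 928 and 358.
2

Using the Euclidean algorithm:
928 = 2 × 358 + 212
358 = 1 × 212 + 146
212 = 1 × 146 + 66
146 = 2 × 66 + 14
66 = 4 × 14 + 10
14 = 1 × 10 + 4
10 = 2 × 4 + 2
4 = 2 × 2 + 0

GCD(928, 358) = 2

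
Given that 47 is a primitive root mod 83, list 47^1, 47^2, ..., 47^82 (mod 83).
g^1, g^2, ..., g^{82} mod 83: {47, 51, 73, 28, 71, 17, 52, 37, 79, 61, 45, 40, 54, 48, 15, 41, 18, 16, 5, 69, 6, 33, 57, 23, 2, 11, 19, 63, 56, 59, 34, 21, 74, 75, 39, 7, 80, 25, 13, 30, 82, 36, 32, 10, 55, 12, 66, 31, 46, 4, 22, 38, 43, 29, 35, 68, 42, 65, 67, 78, 14, 77, 50, 26, 60, 81, 72, 64, 20, 27, 24, 49, 62, 9, 8, 44, 76, 3, 58, 70, 53, 1}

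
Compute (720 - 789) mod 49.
29

(720 - 789) = -69
-69 mod 49 = 29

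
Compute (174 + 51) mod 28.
1

(174 + 51) = 225
225 mod 28 = 1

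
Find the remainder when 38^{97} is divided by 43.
By Fermat: 38^{42} ≡ 1 (mod 43). 97 = 2×42 + 13. So 38^{97} ≡ 38^{13} ≡ 10 (mod 43)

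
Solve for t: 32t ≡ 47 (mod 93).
16

Since gcd(32, 93) = 1 divides 47, a solution exists.
Multiply both sides by the inverse of 32 mod 93:
  32^(-1) mod 93 = 32
  x ≡ 32 × 47 ≡ 1504 ≡ 16 (mod 93)
Verification: 32 × 16 = 512 = 5 × 93 + 47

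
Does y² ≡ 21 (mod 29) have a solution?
By Euler's criterion: 21^{14} ≡ 28 (mod 29). Since this equals -1 (≡ 28), 21 is not a QR.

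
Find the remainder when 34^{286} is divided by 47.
By Fermat: 34^{46} ≡ 1 (mod 47). 286 = 6×46 + 10. So 34^{286} ≡ 34^{10} ≡ 2 (mod 47)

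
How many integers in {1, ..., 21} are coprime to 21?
12

Prime factorization: 21 = 3 × 7
Using the formula φ(n) = n × Π(1 - 1/p) for each prime factor p:
φ(21) = 21 × (1 - 1/3) × (1 - 1/7)
φ(21) = 12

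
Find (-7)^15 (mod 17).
Using repeated squaring. (-7) ≡ 10 (mod 17). 15 = 8 + 4 + 2 + 1 (binary 1111). Repeated squaring mod 17: 10^1 ≡ 10; 10^2 ≡ 10² = 100 ≡ 15; 10^4 ≡ 15² = 225 ≡ 4; 10^8 ≡ 4² = 16 ≡ 16. Multiply: (-7)^15 ≡ 10^8 × 10^4 × 10^2 × 10^1 ≡ 16 × 4 × 15 × 10 (mod 17): 16 × 4 = 64 ≡ 13; 13 × 15 = 195 ≡ 8; 8 × 10 = 80 ≡ 12. So (-7)^15 ≡ 12 (mod 17).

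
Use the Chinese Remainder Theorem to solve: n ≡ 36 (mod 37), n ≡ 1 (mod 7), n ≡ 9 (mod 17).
1590

Using the Chinese Remainder Theorem:
M = product of moduli = 4403
For equation 1: M_1 = 119, 119 ≡ 8 (mod 37), inverse of 119 mod 37 is 14 (check: 8 × 14 = 112 ≡ 1 (mod 37))
For equation 2: M_2 = 629, 629 ≡ 6 (mod 7), inverse of 629 mod 7 is 6 (check: 6 × 6 = 36 ≡ 1 (mod 7))
For equation 3: M_3 = 259, 259 ≡ 4 (mod 17), inverse of 259 mod 17 is 13 (check: 4 × 13 = 52 ≡ 1 (mod 17))
Combine: n ≡ Σ r_i×M_i×(M_i⁻¹ mod m_i) = 36×119×14 + 1×629×6 + 9×259×13 = 59976 + 3774 + 30303 = 94053
94053 mod 4403 = 1590
n ≡ 1590 (mod 4403)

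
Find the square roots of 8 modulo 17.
The square roots of 8 mod 17 are 12 and 5. Verify: 12² = 144 ≡ 8 (mod 17)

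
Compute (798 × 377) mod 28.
14

(798 × 377) = 300846
300846 mod 28 = 14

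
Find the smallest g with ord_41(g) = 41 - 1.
p - 1 = 40 has prime divisors 2, 5. h is a primitive root mod 41 iff h^(40/q) ≢ 1 (mod 41) for each such q.
h = 2: 2^20 ≡ 1, 2^8 ≡ 10 (mod 41); 2^20 ≡ 1, so not a primitive root.
h = 3: 3^20 ≡ 40, 3^8 ≡ 1 (mod 41); 3^8 ≡ 1, so not a primitive root.
h = 4: 4^20 ≡ 1, 4^8 ≡ 18 (mod 41); 4^20 ≡ 1, so not a primitive root.
h = 5: 5^20 ≡ 1, 5^8 ≡ 18 (mod 41); 5^20 ≡ 1, so not a primitive root.
h = 6: 6^20 ≡ 40, 6^8 ≡ 10 (mod 41); none is 1, so 6 has order 40 and is a primitive root.
The smallest primitive root mod 41 is g = 6.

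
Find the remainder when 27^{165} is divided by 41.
By Fermat: 27^{40} ≡ 1 (mod 41). 165 = 4×40 + 5. So 27^{165} ≡ 27^{5} ≡ 14 (mod 41)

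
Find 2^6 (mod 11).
6 = 4 + 2 (binary 110). Repeated squaring mod 11: 2^1 ≡ 2; 2^2 ≡ 2² = 4 ≡ 4; 2^4 ≡ 4² = 16 ≡ 5. Multiply: 2^6 = 2^4 × 2^2 ≡ 5 × 4 (mod 11): 5 × 4 = 20 ≡ 9. So 2^6 ≡ 9 (mod 11).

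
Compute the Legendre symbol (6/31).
(6/31) = 6^{15} mod 31 = -1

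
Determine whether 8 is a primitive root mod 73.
p - 1 = 72 has prime divisors 2, 3. Check 8^(72/q) mod 73 for each: 8^(72/2) = 8^36 ≡ 1, 8^(72/3) = 8^24 ≡ 1 (mod 73). Since 8^36 ≡ 1 (mod 73), the order of 8 divides 36 (in fact the order is 3) ≠ 72, so it is not a primitive root.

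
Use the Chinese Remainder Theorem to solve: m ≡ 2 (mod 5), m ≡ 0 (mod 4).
M = 5 × 4 = 20. M₁ = 4, y₁ ≡ 4 (mod 5). M₂ = 5, y₂ ≡ 1 (mod 4). m = 2×4×4 + 0×5×1 ≡ 12 (mod 20)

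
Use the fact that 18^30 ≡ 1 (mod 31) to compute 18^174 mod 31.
By Fermat: 18^{30} ≡ 1 (mod 31). 174 ≡ 24 (mod 30). So 18^{174} ≡ 18^{24} ≡ 2 (mod 31)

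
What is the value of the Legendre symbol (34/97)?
(34/97) = 34^{48} mod 97 = -1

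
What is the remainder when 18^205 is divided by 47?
Using Fermat: 18^{46} ≡ 1 (mod 47). 205 ≡ 21 (mod 46). So 18^{205} ≡ 18^{21} ≡ 28 (mod 47)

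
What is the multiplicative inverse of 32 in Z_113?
53

Using Extended Euclidean Algorithm:
gcd(32, 113) = 1
Bezout coefficients: 32 × 53 + 113 × -15 = 1
So 32 × 53 ≡ 1 (mod 113)
The inverse is 53 mod 113 = 53
Verification: 32 × 53 = 1696 = 15 × 113 + 1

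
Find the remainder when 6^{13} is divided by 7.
By Fermat: 6^{6} ≡ 1 (mod 7). 13 = 2×6 + 1. So 6^{13} ≡ 6^{1} ≡ 6 (mod 7)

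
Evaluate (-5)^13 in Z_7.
Using Fermat: (-5)^{6} ≡ 1 (mod 7). 13 ≡ 1 (mod 6). So (-5)^{13} ≡ (-5)^{1} ≡ 2 (mod 7)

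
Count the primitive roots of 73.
24

The number of primitive roots modulo p is φ(p-1) = φ(72)
φ(72) = 24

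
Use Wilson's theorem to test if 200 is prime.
(199)! mod 200 = 0. Since 0 ≢ -1 (mod 200), 200 is not prime.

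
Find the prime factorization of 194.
2 × 97

Divide by primes starting from smallest:
194 ÷ 2 = 97
97 ÷ 97 = 1

194 = 2 × 97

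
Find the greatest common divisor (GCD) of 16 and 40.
8

Using the Euclidean algorithm:
16 = 0 × 40 + 16
40 = 2 × 16 + 8
16 = 2 × 8 + 0

GCD(16, 40) = 8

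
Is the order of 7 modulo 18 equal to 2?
No, the actual order is 3, not 2.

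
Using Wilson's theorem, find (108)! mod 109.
By Wilson's theorem, (108)! ≡ -1 ≡ 108 (mod 109)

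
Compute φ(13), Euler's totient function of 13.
12

Prime factorization: 13 = 13
Using the formula φ(n) = n × Π(1 - 1/p) for each prime factor p:
φ(13) = 13 × (1 - 1/13)
φ(13) = 12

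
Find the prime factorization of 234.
2 × 3^2 × 13

Divide by primes starting from smallest:
234 ÷ 2 = 117
117 ÷ 3 = 39
39 ÷ 3 = 13
13 ÷ 13 = 1

234 = 2 × 3^2 × 13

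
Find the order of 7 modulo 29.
Powers of 7 mod 29: 7^1≡7, 7^2≡20, 7^3≡24, 7^4≡23, 7^5≡16, 7^6≡25, 7^7≡1. Order = 7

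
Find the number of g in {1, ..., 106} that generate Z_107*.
Number of primitive roots mod 107 = φ(106) = 52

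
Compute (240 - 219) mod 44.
21

(240 - 219) = 21
21 mod 44 = 21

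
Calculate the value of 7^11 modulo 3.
Using Fermat: 7^{2} ≡ 1 (mod 3). 11 ≡ 1 (mod 2). So 7^{11} ≡ 7^{1} ≡ 1 (mod 3)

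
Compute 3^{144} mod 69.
3

Using successive squaring:
Binary expansion of 144: 10010000
Powers of 3 mod 69 (each is the square of the previous):
  3^1 ≡ 3 (mod 69)
  3^2 ≡ 3² = 9 ≡ 9 (mod 69)
  3^4 ≡ 9² = 81 ≡ 12 (mod 69)
  3^8 ≡ 12² = 144 ≡ 6 (mod 69)
  3^16 ≡ 6² = 36 ≡ 36 (mod 69)
  3^32 ≡ 36² = 1296 ≡ 54 (mod 69)
  3^64 ≡ 54² = 2916 ≡ 18 (mod 69)
  3^128 ≡ 18² = 324 ≡ 48 (mod 69)
144 = 128 + 16, so 3^144 = 3^128 × 3^16 ≡ 48 × 36 (mod 69)
Multiplying step by step:
  48 × 36 = 1728 ≡ 3 (mod 69)
Result: 3^144 ≡ 3 (mod 69)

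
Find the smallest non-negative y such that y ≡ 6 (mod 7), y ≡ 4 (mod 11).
48

Using the Chinese Remainder Theorem:
M = product of moduli = 77
For equation 1: M_1 = 11, 11 ≡ 4 (mod 7), inverse of 11 mod 7 is 2 (check: 4 × 2 = 8 ≡ 1 (mod 7))
For equation 2: M_2 = 7, 7 ≡ 7 (mod 11), inverse of 7 mod 11 is 8 (check: 7 × 8 = 56 ≡ 1 (mod 11))
Combine: y ≡ Σ r_i×M_i×(M_i⁻¹ mod m_i) = 6×11×2 + 4×7×8 = 132 + 224 = 356
356 mod 77 = 48
y ≡ 48 (mod 77)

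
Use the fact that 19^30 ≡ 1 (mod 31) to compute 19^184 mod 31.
By Fermat: 19^{30} ≡ 1 (mod 31). 184 ≡ 4 (mod 30). So 19^{184} ≡ 19^{4} ≡ 28 (mod 31)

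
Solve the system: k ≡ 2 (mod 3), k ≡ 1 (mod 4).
M = 3 × 4 = 12. M₁ = 4, y₁ ≡ 1 (mod 3). M₂ = 3, y₂ ≡ 3 (mod 4). k = 2×4×1 + 1×3×3 ≡ 5 (mod 12)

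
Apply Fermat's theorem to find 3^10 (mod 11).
By Fermat's Little Theorem, 3^{10} ≡ 1 (mod 11) since 11 is prime and gcd(3, 11) = 1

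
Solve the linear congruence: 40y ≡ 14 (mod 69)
59

Since gcd(40, 69) = 1 divides 14, a solution exists.
Multiply both sides by the inverse of 40 mod 69:
  40^(-1) mod 69 = 19
  x ≡ 19 × 14 ≡ 266 ≡ 59 (mod 69)
Verification: 40 × 59 = 2360 = 34 × 69 + 14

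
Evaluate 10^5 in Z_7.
10 ≡ 3 (mod 7). 5 = 4 + 1 (binary 101). Repeated squaring mod 7: 3^1 ≡ 3; 3^2 ≡ 3² = 9 ≡ 2; 3^4 ≡ 2² = 4 ≡ 4. Multiply: 10^5 ≡ 3^4 × 3^1 ≡ 4 × 3 (mod 7): 4 × 3 = 12 ≡ 5. So 10^5 ≡ 5 (mod 7).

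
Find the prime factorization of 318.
2 × 3 × 53

Divide by primes starting from smallest:
318 ÷ 2 = 159
159 ÷ 3 = 53
53 ÷ 53 = 1

318 = 2 × 3 × 53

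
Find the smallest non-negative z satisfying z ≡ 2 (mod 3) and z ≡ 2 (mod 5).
M = 3 × 5 = 15. M₁ = 5, y₁ ≡ 2 (mod 3). M₂ = 3, y₂ ≡ 2 (mod 5). z = 2×5×2 + 2×3×2 ≡ 2 (mod 15)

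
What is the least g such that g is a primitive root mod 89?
p - 1 = 88 has prime divisors 2, 11. h is a primitive root mod 89 iff h^(88/q) ≢ 1 (mod 89) for each such q.
h = 2: 2^44 ≡ 1, 2^8 ≡ 78 (mod 89); 2^44 ≡ 1, so not a primitive root.
h = 3: 3^44 ≡ 88, 3^8 ≡ 64 (mod 89); none is 1, so 3 has order 88 and is a primitive root.
The smallest primitive root mod 89 is g = 3.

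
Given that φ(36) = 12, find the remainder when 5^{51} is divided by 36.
By Euler: 5^{12} ≡ 1 (mod 36) since gcd(5, 36) = 1. 51 = 4×12 + 3. So 5^{51} ≡ 5^{3} ≡ 17 (mod 36)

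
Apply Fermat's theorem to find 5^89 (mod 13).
By Fermat: 5^{12} ≡ 1 (mod 13). 89 = 7×12 + 5. So 5^{89} ≡ 5^{5} ≡ 5 (mod 13)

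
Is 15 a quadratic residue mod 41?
By Euler's criterion: 15^{20} ≡ 40 (mod 41). Since this equals -1 (≡ 40), 15 is not a QR.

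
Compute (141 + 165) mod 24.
18

(141 + 165) = 306
306 mod 24 = 18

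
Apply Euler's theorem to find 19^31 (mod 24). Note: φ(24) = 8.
By Euler: 19^{8} ≡ 1 (mod 24) since gcd(19, 24) = 1. 31 = 3×8 + 7. So 19^{31} ≡ 19^{7} ≡ 19 (mod 24)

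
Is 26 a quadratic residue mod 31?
By Euler's criterion: 26^{15} ≡ 30 (mod 31). Since this equals -1 (≡ 30), 26 is not a QR.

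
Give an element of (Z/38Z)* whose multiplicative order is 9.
5 has order 9 mod 38 since 5^{9} ≡ 1 (mod 38) and no smaller power works.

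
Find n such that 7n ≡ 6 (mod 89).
39

Since gcd(7, 89) = 1 divides 6, a solution exists.
Multiply both sides by the inverse of 7 mod 89:
  7^(-1) mod 89 = 51
  x ≡ 51 × 6 ≡ 306 ≡ 39 (mod 89)
Verification: 7 × 39 = 273 = 3 × 89 + 6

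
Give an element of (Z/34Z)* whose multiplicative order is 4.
13 has order 4 mod 34 since 13^{4} ≡ 1 (mod 34) and no smaller power works.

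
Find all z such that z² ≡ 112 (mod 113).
The square roots of 112 mod 113 are 98 and 15. Verify: 98² = 9604 ≡ 112 (mod 113)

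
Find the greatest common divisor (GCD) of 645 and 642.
3

Using the Euclidean algorithm:
645 = 1 × 642 + 3
642 = 214 × 3 + 0

GCD(645, 642) = 3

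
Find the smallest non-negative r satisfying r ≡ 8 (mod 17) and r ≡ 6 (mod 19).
M = 17 × 19 = 323. M₁ = 19, y₁ ≡ 9 (mod 17). M₂ = 17, y₂ ≡ 9 (mod 19). r = 8×19×9 + 6×17×9 ≡ 25 (mod 323)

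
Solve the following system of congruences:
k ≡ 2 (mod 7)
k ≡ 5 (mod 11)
16

Using the Chinese Remainder Theorem:
M = product of moduli = 77
For equation 1: M_1 = 11, 11 ≡ 4 (mod 7), inverse of 11 mod 7 is 2 (check: 4 × 2 = 8 ≡ 1 (mod 7))
For equation 2: M_2 = 7, 7 ≡ 7 (mod 11), inverse of 7 mod 11 is 8 (check: 7 × 8 = 56 ≡ 1 (mod 11))
Combine: k ≡ Σ r_i×M_i×(M_i⁻¹ mod m_i) = 2×11×2 + 5×7×8 = 44 + 280 = 324
324 mod 77 = 16
k ≡ 16 (mod 77)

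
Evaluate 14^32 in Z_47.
Using repeated squaring. 32 = 32 (binary 100000). Repeated squaring mod 47: 14^1 ≡ 14; 14^2 ≡ 14² = 196 ≡ 8; 14^4 ≡ 8² = 64 ≡ 17; 14^8 ≡ 17² = 289 ≡ 7; 14^16 ≡ 7² = 49 ≡ 2; 14^32 ≡ 2² = 4 ≡ 4. So 14^32 ≡ 4 (mod 47).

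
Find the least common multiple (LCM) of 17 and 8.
136

First find GCD(17, 8) using the Euclidean algorithm:
17 = 2 × 8 + 1
8 = 8 × 1 + 0
GCD(17, 8) = 1

LCM formula: LCM(a, b) = (a × b) / GCD(a, b)
LCM(17, 8) = (17 × 8) / 1
LCM(17, 8) = 136 / 1
LCM(17, 8) = 136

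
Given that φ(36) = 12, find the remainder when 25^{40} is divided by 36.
By Euler: 25^{12} ≡ 1 (mod 36) since gcd(25, 36) = 1. 40 = 3×12 + 4. So 25^{40} ≡ 25^{4} ≡ 25 (mod 36)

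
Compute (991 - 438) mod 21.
7

(991 - 438) = 553
553 mod 21 = 7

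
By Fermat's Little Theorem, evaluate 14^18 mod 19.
By Fermat's Little Theorem, 14^{18} ≡ 1 (mod 19) since 19 is prime and gcd(14, 19) = 1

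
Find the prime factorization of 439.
439

Divide by primes starting from smallest:
439 ÷ 439 = 1

439 = 439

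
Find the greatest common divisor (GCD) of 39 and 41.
1

Using the Euclidean algorithm:
39 = 0 × 41 + 39
41 = 1 × 39 + 2
39 = 19 × 2 + 1
2 = 2 × 1 + 0

GCD(39, 41) = 1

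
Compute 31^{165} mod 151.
64

Using successive squaring:
Binary expansion of 165: 10100101
Powers of 31 mod 151 (each is the square of the previous):
  31^1 ≡ 31 (mod 151)
  31^2 ≡ 31² = 961 ≡ 55 (mod 151)
  31^4 ≡ 55² = 3025 ≡ 5 (mod 151)
  31^8 ≡ 5² = 25 ≡ 25 (mod 151)
  31^16 ≡ 25² = 625 ≡ 21 (mod 151)
  31^32 ≡ 21² = 441 ≡ 139 (mod 151)
  31^64 ≡ 139² = 19321 ≡ 144 (mod 151)
  31^128 ≡ 144² = 20736 ≡ 49 (mod 151)
165 = 128 + 32 + 4 + 1, so 31^165 = 31^128 × 31^32 × 31^4 × 31^1 ≡ 49 × 139 × 5 × 31 (mod 151)
Multiplying step by step:
  49 × 139 = 6811 ≡ 16 (mod 151)
  16 × 5 = 80 ≡ 80 (mod 151)
  80 × 31 = 2480 ≡ 64 (mod 151)
Result: 31^165 ≡ 64 (mod 151)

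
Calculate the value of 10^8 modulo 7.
10 ≡ 3 (mod 7). 8 = 8 (binary 1000). Repeated squaring mod 7: 3^1 ≡ 3; 3^2 ≡ 3² = 9 ≡ 2; 3^4 ≡ 2² = 4 ≡ 4; 3^8 ≡ 4² = 16 ≡ 2. So 10^8 ≡ 2 (mod 7).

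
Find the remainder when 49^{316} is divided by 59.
By Fermat: 49^{58} ≡ 1 (mod 59). 316 = 5×58 + 26. So 49^{316} ≡ 49^{26} ≡ 20 (mod 59)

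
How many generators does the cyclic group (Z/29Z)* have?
12

The number of primitive roots modulo p is φ(p-1) = φ(28)
φ(28) = 12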